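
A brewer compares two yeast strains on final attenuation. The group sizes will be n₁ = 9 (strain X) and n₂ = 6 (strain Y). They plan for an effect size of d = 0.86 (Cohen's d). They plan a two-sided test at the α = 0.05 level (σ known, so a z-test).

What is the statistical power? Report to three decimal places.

Power ≈ 0.372

Noncentrality parameter: δ = d / √(1/n₁ + 1/n₂) = 0.86 / √(1/9 + 1/6) = 1.6317
Two-sided α = 0.05 → critical value z_{0.025} = 1.960.
Power = Φ(δ − 1.960) + Φ(−δ − 1.960) = Φ(-0.328) + Φ(-3.592) = 0.3714 + 0.0002 = 0.3715.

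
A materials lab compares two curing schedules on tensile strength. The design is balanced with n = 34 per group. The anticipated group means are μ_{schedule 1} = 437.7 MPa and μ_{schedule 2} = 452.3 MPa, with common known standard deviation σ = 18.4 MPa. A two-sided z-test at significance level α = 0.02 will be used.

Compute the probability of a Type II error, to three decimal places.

β ≈ 0.172

Standardized effect: d = |μ_{schedule 1} − μ_{schedule 2}| / σ = |437.7 − 452.3| / 18.4 = 0.7935
Noncentrality parameter: δ = d·√(n/2) = 0.7935 × √(34/2) = 3.2716
Critical value for a two-sided test at α = 0.02: z_{α/2} = 2.326.
Power = Φ(δ − 2.326) + Φ(−δ − 2.326) = Φ(0.945) + Φ(-5.598) = 0.8277 + 0.0000 = 0.8277.
Type II error: β = 1 − power = 1 − 0.8277 = 0.1723.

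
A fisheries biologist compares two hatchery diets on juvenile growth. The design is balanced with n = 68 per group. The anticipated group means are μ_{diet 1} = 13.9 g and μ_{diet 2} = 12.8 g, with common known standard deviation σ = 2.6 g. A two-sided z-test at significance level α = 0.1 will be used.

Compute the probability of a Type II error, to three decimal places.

β ≈ 0.205

Standardized effect: d = |μ_{diet 1} − μ_{diet 2}| / σ = |13.9 − 12.8| / 2.6 = 0.4231
Noncentrality parameter: λ = d·√(n/2) = 0.4231 × √(68/2) = 2.4669
Two-sided α = 0.1 → critical value z_{0.05} = 1.645.
Power = Φ(λ − 1.645) + Φ(−λ − 1.645) = Φ(0.822) + Φ(-4.112) = 0.7945 + 0.0000 = 0.7945.
Type II error: β = 1 − power = 1 − 0.7945 = 0.2055.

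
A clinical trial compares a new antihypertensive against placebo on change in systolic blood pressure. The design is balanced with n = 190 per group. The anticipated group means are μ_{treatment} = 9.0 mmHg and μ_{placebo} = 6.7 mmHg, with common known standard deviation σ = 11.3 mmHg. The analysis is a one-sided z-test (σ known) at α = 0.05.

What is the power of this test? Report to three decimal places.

Power ≈ 0.633

Standardized effect: d = |μ_{treatment} − μ_{placebo}| / σ = |9.0 − 6.7| / 11.3 = 0.2035
Noncentrality parameter: δ = d·√(n/2) = 0.2035 × √(190/2) = 1.9839
Critical value for a one-sided test at α = 0.05: z_α = 1.645.
Power = P(Z > 1.645 − δ) = Φ(0.339) = 0.6327.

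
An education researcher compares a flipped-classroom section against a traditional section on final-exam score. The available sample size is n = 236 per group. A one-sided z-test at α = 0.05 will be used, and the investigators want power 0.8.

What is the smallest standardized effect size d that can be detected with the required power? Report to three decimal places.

Required noncentrality: δ = z_{0.05} + z_{0.20} = 1.645 + 0.842 = 2.486.
δ = d·√(n/2) ⇒ d = δ/√(n/2) = 2.486/√(236/2) = 0.2289.

d ≈ 0.229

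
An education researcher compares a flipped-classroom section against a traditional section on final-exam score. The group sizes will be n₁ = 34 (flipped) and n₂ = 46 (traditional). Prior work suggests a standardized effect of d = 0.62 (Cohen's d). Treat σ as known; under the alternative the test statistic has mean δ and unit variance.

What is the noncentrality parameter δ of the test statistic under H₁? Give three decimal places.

δ ≈ 2.741

δ = d / √(1/n₁ + 1/n₂) = 0.62 / √(1/34 + 1/46) = 2.7414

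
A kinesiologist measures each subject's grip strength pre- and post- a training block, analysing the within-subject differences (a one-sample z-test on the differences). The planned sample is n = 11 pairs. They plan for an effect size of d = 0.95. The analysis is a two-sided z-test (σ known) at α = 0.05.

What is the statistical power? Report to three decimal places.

Noncentrality parameter: λ = d·√n = 0.95 × √11 = 3.1508
Critical value for a two-sided test at α = 0.05: z_{α/2} = 1.960.
Power = Φ(λ − 1.960) + Φ(−λ − 1.960) = Φ(1.191) + Φ(-5.111) = 0.8831 + 0.0000 = 0.8831.

Power ≈ 0.883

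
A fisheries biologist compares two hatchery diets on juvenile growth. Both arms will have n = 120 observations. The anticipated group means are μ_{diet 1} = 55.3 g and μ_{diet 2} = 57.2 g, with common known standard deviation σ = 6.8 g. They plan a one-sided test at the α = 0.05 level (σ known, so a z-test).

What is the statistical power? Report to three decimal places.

Standardized effect: d = |μ_{diet 1} − μ_{diet 2}| / σ = |55.3 − 57.2| / 6.8 = 0.2794
Noncentrality parameter: δ = d·√(n/2) = 0.2794 × √(120/2) = 2.1643
Critical value for a one-sided test at α = 0.05: z_α = 1.645.
Power = Φ(δ − 1.645) = Φ(0.519) = 0.6983.

Power ≈ 0.698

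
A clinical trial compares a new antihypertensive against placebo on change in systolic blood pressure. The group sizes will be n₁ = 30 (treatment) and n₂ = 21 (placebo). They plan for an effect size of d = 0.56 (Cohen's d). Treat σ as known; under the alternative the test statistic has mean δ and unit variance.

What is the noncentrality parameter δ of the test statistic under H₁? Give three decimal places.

δ ≈ 1.968

δ = d / √(1/n₁ + 1/n₂) = 0.56 / √(1/30 + 1/21) = 1.9682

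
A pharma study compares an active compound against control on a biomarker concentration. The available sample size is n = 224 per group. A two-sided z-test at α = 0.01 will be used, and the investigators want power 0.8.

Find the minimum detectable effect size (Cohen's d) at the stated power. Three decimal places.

Required noncentrality: δ = z_{0.005} + z_{0.20} = 2.576 + 0.842 = 3.417.
(Lower-tail contribution to power is negligible for δ > 0.)
δ = d·√(n/2) ⇒ d = δ/√(n/2) = 3.417/√(224/2) = 0.3229.

d ≈ 0.323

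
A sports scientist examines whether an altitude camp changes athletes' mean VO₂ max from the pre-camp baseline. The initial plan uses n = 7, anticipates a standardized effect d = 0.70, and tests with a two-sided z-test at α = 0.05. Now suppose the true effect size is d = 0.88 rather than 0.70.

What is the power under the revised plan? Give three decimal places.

Power ≈ 0.644

With d = 0.88: δ = d·√n = 0.88 × √7 = 2.3283. Critical value z_{0.025} = 1.960.
Revised power = Φ(δ − 1.960) + Φ(−δ − 1.960) = Φ(0.368) + Φ(-4.288) = 0.6437 + 0.0000 = 0.6437.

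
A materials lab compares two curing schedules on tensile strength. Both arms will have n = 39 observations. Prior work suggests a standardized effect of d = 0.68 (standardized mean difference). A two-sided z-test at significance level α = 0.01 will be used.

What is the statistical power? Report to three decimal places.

Power ≈ 0.665

Noncentrality parameter: λ = d·√(n/2) = 0.68 × √(39/2) = 3.0028
Two-sided α = 0.01 → critical value z_{0.005} = 2.576.
Power = Φ(λ − 2.576) + Φ(−λ − 2.576) = Φ(0.427) + Φ(-5.579) = 0.6653 + 0.0000 = 0.6653.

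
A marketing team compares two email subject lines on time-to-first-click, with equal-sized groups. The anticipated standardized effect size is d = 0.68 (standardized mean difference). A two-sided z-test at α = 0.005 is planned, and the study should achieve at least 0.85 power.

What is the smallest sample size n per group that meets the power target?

n = 64 per group

For power 0.85 need Φ(δ − z_{0.0025}) = 0.85, so δ = z_{0.0025} + z_{0.15} = 2.807 + 1.036 = 3.843.
(Ignoring the negligible lower-tail rejection probability gives the usual closed-form inversion.)
δ = d·√(n/2) ⇒ n = 2(δ/d)² = 2 × (3.843 / 0.68)² = 63.89.
Round up to the next whole unit.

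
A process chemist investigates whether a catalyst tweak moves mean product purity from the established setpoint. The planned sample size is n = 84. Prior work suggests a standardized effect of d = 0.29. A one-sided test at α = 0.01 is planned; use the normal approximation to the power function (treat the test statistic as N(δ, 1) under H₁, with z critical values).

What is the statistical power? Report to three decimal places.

Power ≈ 0.630

Noncentrality parameter: δ = d·√n = 0.29 × √84 = 2.6579
Critical value for a one-sided test at α = 0.01: z_α = 2.326.
Power = P(Z > 2.326 − δ) = Φ(0.332) = 0.6299.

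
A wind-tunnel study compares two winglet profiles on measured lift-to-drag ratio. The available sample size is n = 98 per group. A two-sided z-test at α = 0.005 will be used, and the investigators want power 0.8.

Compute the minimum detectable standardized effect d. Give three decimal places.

Need Φ(δ − 2.807) = 0.8, so δ = 2.807 + 0.842 = 3.649.
(The second rejection-region term Φ(−δ − z_{α/2}) is negligible and dropped.)
δ = d·√(n/2) ⇒ d = δ/√(n/2) = 3.649/√(98/2) = 0.5212.

d ≈ 0.521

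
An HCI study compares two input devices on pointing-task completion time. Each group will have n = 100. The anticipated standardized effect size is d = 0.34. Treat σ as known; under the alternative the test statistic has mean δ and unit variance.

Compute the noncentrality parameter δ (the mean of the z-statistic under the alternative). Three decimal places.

δ ≈ 2.404

δ = d·√(n/2) = 0.34 × √(100/2) = 2.4042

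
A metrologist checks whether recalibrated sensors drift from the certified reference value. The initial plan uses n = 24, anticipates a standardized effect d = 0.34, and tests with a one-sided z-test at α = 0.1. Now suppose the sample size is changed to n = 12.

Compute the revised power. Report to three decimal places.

Power ≈ 0.459

With n = 12: δ = d·√n = 0.34 × √12 = 1.1778. Critical value z_{0.1} = 1.282.
Revised power = Φ(δ − 1.282) = Φ(-0.104) = 0.4587.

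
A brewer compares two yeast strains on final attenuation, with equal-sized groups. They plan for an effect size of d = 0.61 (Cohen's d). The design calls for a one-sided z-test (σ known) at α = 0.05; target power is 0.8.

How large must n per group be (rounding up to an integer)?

n = 34 per group

Set Φ(δ − 1.645) = 0.8; then δ − 1.645 = Φ⁻¹(0.8) = 0.842, giving δ = 2.486.
δ = d·√(n/2) ⇒ n = 2(δ/d)² = 2 × (2.486 / 0.61)² = 33.23.
Rounding up, n = 34 per group.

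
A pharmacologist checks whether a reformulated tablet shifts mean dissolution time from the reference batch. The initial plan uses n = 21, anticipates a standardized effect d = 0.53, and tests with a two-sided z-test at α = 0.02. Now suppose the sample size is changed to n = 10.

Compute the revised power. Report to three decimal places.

Power ≈ 0.258

With n = 10: δ = d·√n = 0.53 × √10 = 1.6760. Critical value z_{0.01} = 2.326.
Revised power = Φ(δ − 2.326) + Φ(−δ − 2.326) = Φ(-0.650) + Φ(-4.002) = 0.2577 + 0.0000 = 0.2578.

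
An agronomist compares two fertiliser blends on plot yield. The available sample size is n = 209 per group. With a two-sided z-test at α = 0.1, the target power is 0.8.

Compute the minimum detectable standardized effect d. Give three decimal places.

d ≈ 0.243

Need Φ(δ − 1.645) = 0.8, so δ = 1.645 + 0.842 = 2.486.
(Lower-tail contribution to power is negligible for δ > 0.)
δ = d·√(n/2) ⇒ d = δ/√(n/2) = 2.486/√(209/2) = 0.2432.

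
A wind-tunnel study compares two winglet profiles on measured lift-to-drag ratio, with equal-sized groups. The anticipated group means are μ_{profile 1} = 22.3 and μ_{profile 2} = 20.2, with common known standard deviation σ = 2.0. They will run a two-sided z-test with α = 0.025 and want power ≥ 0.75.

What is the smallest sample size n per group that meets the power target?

n = 16 per group

Standardized effect: d = |μ_{profile 1} − μ_{profile 2}| / σ = |22.3 − 20.2| / 2.0 = 1.0500
Set Φ(δ − 2.241) = 0.75; then δ − 2.241 = Φ⁻¹(0.75) = 0.674, giving δ = 2.916.
(The Φ(−δ − z_{α/2}) term is vanishingly small for δ > 0 and is dropped in the standard sample-size formula.)
δ = d·√(n/2) ⇒ n = 2(δ/d)² = 2 × (2.916 / 1.0500)² = 15.42.
Round up to the next whole unit.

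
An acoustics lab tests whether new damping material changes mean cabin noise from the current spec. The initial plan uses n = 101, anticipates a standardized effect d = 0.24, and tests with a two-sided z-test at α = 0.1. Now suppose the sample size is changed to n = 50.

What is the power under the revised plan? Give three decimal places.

With n = 50: δ = d·√n = 0.24 × √50 = 1.6971. Critical value z_{0.05} = 1.645.
Revised power = Φ(δ − 1.645) + Φ(−δ − 1.645) = Φ(0.052) + Φ(-3.342) = 0.5208 + 0.0004 = 0.5212.

Power ≈ 0.521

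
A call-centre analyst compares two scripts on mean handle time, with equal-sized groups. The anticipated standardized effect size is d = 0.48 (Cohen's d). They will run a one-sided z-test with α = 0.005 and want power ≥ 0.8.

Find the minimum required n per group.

n = 102 per group

Set Φ(δ − 2.576) = 0.8; then δ − 2.576 = Φ⁻¹(0.8) = 0.842, giving δ = 3.417.
δ = d·√(n/2) ⇒ n = 2(δ/d)² = 2 × (3.417 / 0.48)² = 101.38.
Rounding up, n = 102 per group.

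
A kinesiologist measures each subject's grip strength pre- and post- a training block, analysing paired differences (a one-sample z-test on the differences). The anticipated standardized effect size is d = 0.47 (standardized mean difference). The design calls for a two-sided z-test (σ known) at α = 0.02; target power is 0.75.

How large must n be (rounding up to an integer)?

n = 41

Set Φ(δ − 2.326) = 0.75; then δ − 2.326 = Φ⁻¹(0.75) = 0.674, giving δ = 3.001.
(The Φ(−δ − z_{α/2}) term is vanishingly small for δ > 0 and is dropped in the standard sample-size formula.)
δ = d·√n ⇒ n = (δ/d)² = (3.001 / 0.47)² = 40.77.
Round up to the next whole unit.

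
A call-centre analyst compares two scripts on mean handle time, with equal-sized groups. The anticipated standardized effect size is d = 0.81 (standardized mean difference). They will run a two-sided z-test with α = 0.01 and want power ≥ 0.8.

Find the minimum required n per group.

For power 0.8 need Φ(δ − z_{0.005}) = 0.8, so δ = z_{0.005} + z_{0.20} = 2.576 + 0.842 = 3.417.
(The Φ(−δ − z_{α/2}) term is vanishingly small for δ > 0 and is dropped in the standard sample-size formula.)
δ = d·√(n/2) ⇒ n = 2(δ/d)² = 2 × (3.417 / 0.81)² = 35.60.
Rounding up, n = 36 per group.

n = 36 per group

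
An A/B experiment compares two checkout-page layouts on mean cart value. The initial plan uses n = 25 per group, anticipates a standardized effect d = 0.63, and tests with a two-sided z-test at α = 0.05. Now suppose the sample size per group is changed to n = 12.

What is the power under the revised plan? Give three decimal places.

With n = 12 per group: δ = d·√(n/2) = 0.63 × √(12/2) = 1.5432. Critical value z_{0.025} = 1.960.
Revised power = Φ(δ − 1.960) + Φ(−δ − 1.960) = Φ(-0.417) + Φ(-3.503) = 0.3384 + 0.0002 = 0.3386.

Power ≈ 0.339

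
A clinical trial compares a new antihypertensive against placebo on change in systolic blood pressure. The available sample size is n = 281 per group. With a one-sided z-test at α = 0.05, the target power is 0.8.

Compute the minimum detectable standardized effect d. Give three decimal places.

d ≈ 0.210

Need Φ(δ − 1.645) = 0.8, so δ = 1.645 + 0.842 = 2.486.
δ = d·√(n/2) ⇒ d = δ/√(n/2) = 2.486/√(281/2) = 0.2098.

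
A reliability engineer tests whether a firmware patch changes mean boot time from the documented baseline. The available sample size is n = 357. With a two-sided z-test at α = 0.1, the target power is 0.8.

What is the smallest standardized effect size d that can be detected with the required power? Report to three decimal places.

d ≈ 0.132

Need Φ(δ − 1.645) = 0.8, so δ = 1.645 + 0.842 = 2.486.
(Lower-tail contribution to power is negligible for δ > 0.)
δ = d·√n ⇒ d = δ/√n = 2.486/√357 = 0.1316.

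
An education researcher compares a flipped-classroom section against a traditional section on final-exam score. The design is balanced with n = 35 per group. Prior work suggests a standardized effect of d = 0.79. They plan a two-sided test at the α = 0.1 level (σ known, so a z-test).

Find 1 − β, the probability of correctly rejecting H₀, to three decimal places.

Noncentrality parameter: δ = d·√(n/2) = 0.79 × √(35/2) = 3.3048
Critical value for a two-sided test at α = 0.1: z_{α/2} = 1.645.
Power = Φ(δ − 1.645) + Φ(−δ − 1.645) = Φ(1.660) + Φ(-4.950) = 0.9515 + 0.0000 = 0.9515.

Power ≈ 0.952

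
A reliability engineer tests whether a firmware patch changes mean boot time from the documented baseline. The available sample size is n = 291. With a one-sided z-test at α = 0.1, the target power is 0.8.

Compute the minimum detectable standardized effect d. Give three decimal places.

Need Φ(δ − 1.282) = 0.8, so δ = 1.282 + 0.842 = 2.123.
δ = d·√n ⇒ d = δ/√n = 2.123/√291 = 0.1245.

d ≈ 0.124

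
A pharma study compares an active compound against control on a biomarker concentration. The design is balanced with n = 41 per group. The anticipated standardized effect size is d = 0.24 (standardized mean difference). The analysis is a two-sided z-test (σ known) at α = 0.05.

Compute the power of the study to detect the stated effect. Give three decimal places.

Power ≈ 0.192

Noncentrality parameter: δ = d·√(n/2) = 0.24 × √(41/2) = 1.0866
Two-sided α = 0.05 → critical value z_{0.025} = 1.960.
Power = Φ(δ − 1.960) + Φ(−δ − 1.960) = Φ(-0.873) + Φ(-3.047) = 0.1912 + 0.0012 = 0.1924.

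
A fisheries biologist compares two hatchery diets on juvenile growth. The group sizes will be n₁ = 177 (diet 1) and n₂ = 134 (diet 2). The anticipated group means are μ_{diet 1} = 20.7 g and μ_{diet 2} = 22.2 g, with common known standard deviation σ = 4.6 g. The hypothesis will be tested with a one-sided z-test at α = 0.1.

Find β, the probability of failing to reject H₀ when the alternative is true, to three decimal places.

Standardized effect: d = |μ_{diet 1} − μ_{diet 2}| / σ = |20.7 − 22.2| / 4.6 = 0.3261
Noncentrality parameter: δ = d / √(1/n₁ + 1/n₂) = 0.3261 / √(1/177 + 1/134) = 2.8477
One-sided α = 0.1 → critical value z_{0.1} = 1.282.
Power = P(Z > 1.282 − δ) = Φ(1.566) = 0.9413.
Type II error: β = 1 − power = 1 − 0.9413 = 0.0587.

β ≈ 0.059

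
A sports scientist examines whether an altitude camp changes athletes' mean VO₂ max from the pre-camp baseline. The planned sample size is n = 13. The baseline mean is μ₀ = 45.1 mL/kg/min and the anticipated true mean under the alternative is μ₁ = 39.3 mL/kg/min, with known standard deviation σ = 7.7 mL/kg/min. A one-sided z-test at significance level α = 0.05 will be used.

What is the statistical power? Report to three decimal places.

Power ≈ 0.858

Standardized effect: d = |μ₁ − μ₀| / σ = |39.3 − 45.1| / 7.7 = 0.7532
Noncentrality parameter: λ = d·√n = 0.7532 × √13 = 2.7159
Critical value for a one-sided test at α = 0.05: z_α = 1.645.
Power = Φ(λ − 1.645) = Φ(1.071) = 0.8579.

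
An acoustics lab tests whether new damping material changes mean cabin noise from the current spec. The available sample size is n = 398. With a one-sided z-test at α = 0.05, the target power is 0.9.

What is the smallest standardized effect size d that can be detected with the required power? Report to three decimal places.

d ≈ 0.147

Need Φ(δ − 1.645) = 0.9, so δ = 1.645 + 1.282 = 2.926.
δ = d·√n ⇒ d = δ/√n = 2.926/√398 = 0.1467.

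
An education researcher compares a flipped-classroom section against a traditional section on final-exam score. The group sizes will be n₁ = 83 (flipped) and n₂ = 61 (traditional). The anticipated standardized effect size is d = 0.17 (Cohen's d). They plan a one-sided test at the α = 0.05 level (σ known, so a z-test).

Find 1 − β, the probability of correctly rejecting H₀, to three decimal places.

Power ≈ 0.262

Noncentrality parameter: δ = d / √(1/n₁ + 1/n₂) = 0.17 / √(1/83 + 1/61) = 1.0080
Critical value for a one-sided test at α = 0.05: z_α = 1.645.
Power = Φ(δ − 1.645) = Φ(-0.637) = 0.2621.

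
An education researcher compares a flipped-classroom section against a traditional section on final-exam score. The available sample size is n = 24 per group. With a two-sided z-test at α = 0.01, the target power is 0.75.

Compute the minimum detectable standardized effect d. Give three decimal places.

d ≈ 0.938

Required noncentrality: δ = z_{0.005} + z_{0.25} = 2.576 + 0.674 = 3.250.
(The second rejection-region term Φ(−δ − z_{α/2}) is negligible and dropped.)
δ = d·√(n/2) ⇒ d = δ/√(n/2) = 3.250/√(24/2) = 0.9383.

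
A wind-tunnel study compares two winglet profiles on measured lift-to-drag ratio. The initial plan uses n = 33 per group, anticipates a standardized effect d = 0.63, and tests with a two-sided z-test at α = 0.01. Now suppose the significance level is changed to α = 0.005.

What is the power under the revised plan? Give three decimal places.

δ = d·√(n/2) = 0.63 × √(33/2) = 2.5591 (unchanged). New critical value: z_{0.0025} = 2.807.
Revised power = Φ(δ − 2.807) + Φ(−δ − 2.807) = Φ(-0.248) + Φ(-5.366) = 0.4021 + 0.0000 = 0.4021.

Power ≈ 0.402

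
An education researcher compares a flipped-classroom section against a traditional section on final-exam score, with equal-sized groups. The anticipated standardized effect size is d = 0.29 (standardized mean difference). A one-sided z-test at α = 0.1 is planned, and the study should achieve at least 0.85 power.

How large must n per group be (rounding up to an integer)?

Set Φ(δ − 1.282) = 0.85; then δ − 1.282 = Φ⁻¹(0.85) = 1.036, giving δ = 2.318.
δ = d·√(n/2) ⇒ n = 2(δ/d)² = 2 × (2.318 / 0.29)² = 127.78.
Rounding up, n = 128 per group.

n = 128 per group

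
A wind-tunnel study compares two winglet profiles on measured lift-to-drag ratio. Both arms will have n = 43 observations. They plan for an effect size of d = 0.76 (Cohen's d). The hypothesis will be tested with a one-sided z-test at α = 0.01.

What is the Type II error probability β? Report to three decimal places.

Noncentrality parameter: δ = d·√(n/2) = 0.76 × √(43/2) = 3.5240
One-sided α = 0.01 → critical value z_{0.01} = 2.326.
Power = P(Z > 2.326 − δ) = Φ(1.198) = 0.8845.
Type II error: β = 1 − power = 1 − 0.8845 = 0.1155.

β ≈ 0.116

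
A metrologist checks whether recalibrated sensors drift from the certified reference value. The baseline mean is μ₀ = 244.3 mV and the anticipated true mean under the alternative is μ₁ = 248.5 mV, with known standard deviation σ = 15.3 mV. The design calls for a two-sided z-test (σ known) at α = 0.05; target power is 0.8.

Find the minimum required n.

Standardized effect: d = |μ₁ − μ₀| / σ = |248.5 − 244.3| / 15.3 = 0.2745
Set Φ(δ − 1.960) = 0.8; then δ − 1.960 = Φ⁻¹(0.8) = 0.842, giving δ = 2.802.
(For δ > 0 the lower-tail rejection region contributes negligibly to power, so the one-term inversion is standard.)
δ = d·√n ⇒ n = (δ/d)² = (2.802 / 0.2745)² = 104.16.
Round up to the next whole unit.

n = 105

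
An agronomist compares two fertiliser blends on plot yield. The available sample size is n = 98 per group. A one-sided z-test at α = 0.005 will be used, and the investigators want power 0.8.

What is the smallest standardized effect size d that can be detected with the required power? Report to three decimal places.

d ≈ 0.488

Required noncentrality: δ = z_{0.005} + z_{0.20} = 2.576 + 0.842 = 3.417.
δ = d·√(n/2) ⇒ d = δ/√(n/2) = 3.417/√(98/2) = 0.4882.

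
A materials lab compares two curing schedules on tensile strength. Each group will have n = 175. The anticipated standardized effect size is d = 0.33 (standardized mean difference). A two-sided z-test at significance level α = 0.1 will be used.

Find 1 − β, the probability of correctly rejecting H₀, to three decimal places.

Noncentrality parameter: δ = d·√(n/2) = 0.33 × √(175/2) = 3.0869
Two-sided α = 0.1 → critical value z_{0.05} = 1.645.
Power = Φ(δ − 1.645) + Φ(−δ − 1.645) = Φ(1.442) + Φ(-4.732) = 0.9254 + 0.0000 = 0.9254.

Power ≈ 0.925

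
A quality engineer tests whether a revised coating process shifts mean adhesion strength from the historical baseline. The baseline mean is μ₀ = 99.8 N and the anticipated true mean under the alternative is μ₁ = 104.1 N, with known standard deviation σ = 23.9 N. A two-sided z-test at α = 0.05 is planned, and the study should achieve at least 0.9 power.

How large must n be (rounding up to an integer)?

n = 325

Standardized effect: d = |μ₁ − μ₀| / σ = |104.1 − 99.8| / 23.9 = 0.1799
For power 0.9 need Φ(δ − z_{0.025}) = 0.9, so δ = z_{0.025} + z_{0.10} = 1.960 + 1.282 = 3.242.
(For δ > 0 the lower-tail rejection region contributes negligibly to power, so the one-term inversion is standard.)
δ = d·√n ⇒ n = (δ/d)² = (3.242 / 0.1799)² = 324.60.
Rounding up, n = 325.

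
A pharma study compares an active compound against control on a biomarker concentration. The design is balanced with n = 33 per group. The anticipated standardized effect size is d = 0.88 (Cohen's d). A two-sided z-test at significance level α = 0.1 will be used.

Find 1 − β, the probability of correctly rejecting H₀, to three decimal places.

Noncentrality parameter: δ = d·√(n/2) = 0.88 × √(33/2) = 3.5746
Critical value for a two-sided test at α = 0.1: z_{α/2} = 1.645.
Power = Φ(δ − 1.645) + Φ(−δ − 1.645) = Φ(1.930) + Φ(-5.219) = 0.9732 + 0.0000 = 0.9732.

Power ≈ 0.973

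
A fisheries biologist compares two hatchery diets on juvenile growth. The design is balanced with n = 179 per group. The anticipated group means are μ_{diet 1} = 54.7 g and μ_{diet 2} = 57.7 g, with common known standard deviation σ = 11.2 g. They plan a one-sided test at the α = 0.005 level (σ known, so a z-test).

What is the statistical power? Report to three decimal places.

Power ≈ 0.483

Standardized effect: d = |μ_{diet 1} − μ_{diet 2}| / σ = |54.7 − 57.7| / 11.2 = 0.2679
Noncentrality parameter: δ = d·√(n/2) = 0.2679 × √(179/2) = 2.5340
Critical value for a one-sided test at α = 0.005: z_α = 2.576.
Power = Φ(δ − 2.576) = Φ(-0.042) = 0.4833.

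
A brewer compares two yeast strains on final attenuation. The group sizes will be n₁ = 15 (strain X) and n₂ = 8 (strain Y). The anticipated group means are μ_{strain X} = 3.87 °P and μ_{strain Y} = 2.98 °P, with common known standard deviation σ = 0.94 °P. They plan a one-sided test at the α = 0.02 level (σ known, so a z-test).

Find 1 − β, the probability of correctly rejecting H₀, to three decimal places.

Standardized effect: d = |μ_{strain X} − μ_{strain Y}| / σ = |3.87 − 2.98| / 0.94 = 0.9468
Noncentrality parameter: δ = d / √(1/n₁ + 1/n₂) = 0.9468 / √(1/15 + 1/8) = 2.1627
Critical value for a one-sided test at α = 0.02: z_α = 2.054.
Power = Φ(δ − 2.054) = Φ(0.109) = 0.5434.

Power ≈ 0.543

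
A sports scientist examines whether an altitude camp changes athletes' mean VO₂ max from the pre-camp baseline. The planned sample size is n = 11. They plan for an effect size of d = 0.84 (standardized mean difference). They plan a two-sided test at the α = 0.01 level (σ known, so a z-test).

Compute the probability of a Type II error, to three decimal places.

β ≈ 0.417

Noncentrality parameter: δ = d·√n = 0.84 × √11 = 2.7860
Two-sided α = 0.01 → critical value z_{0.005} = 2.576.
Power = Φ(δ − 2.576) + Φ(−δ − 2.576) = Φ(0.210) + Φ(-5.362) = 0.5832 + 0.0000 = 0.5832.
Type II error: β = 1 − power = 1 − 0.5832 = 0.4168.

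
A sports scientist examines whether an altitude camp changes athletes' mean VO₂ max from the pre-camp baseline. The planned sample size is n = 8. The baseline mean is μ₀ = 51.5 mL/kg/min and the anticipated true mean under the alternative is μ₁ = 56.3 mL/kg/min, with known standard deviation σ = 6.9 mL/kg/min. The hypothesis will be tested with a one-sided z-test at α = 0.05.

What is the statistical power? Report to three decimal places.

Standardized effect: d = |μ₁ − μ₀| / σ = |56.3 − 51.5| / 6.9 = 0.6957
Noncentrality parameter: δ = d·√n = 0.6957 × √8 = 1.9676
One-sided α = 0.05 → critical value z_{0.05} = 1.645.
Power = Φ(δ − 1.645) = Φ(0.323) = 0.6266.

Power ≈ 0.627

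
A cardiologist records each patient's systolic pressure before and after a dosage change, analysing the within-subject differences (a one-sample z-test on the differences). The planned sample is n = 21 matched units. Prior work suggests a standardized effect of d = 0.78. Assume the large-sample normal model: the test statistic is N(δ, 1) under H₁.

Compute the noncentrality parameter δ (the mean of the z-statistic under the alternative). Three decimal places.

δ ≈ 3.574

δ = d·√n = 0.78 × √21 = 3.5744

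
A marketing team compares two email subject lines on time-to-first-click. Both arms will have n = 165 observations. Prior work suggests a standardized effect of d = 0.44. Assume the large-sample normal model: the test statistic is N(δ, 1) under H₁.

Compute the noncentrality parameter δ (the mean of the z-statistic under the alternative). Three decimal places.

The noncentrality parameter scales effect size by the design's sample-size factor: δ = d·√(n/2) = 0.44 × √(165/2) = 3.9965

δ ≈ 3.996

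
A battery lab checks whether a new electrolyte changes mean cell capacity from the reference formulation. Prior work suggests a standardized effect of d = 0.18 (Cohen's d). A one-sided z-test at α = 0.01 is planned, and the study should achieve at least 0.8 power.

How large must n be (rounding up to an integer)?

n = 310

Set Φ(δ − 2.326) = 0.8; then δ − 2.326 = Φ⁻¹(0.8) = 0.842, giving δ = 3.168.
δ = d·√n ⇒ n = (δ/d)² = (3.168 / 0.18)² = 309.75.
Round up to the next whole unit.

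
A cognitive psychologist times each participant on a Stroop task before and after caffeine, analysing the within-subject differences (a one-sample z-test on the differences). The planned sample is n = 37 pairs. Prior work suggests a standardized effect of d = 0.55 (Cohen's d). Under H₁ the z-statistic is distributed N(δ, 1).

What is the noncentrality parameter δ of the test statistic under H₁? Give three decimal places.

The noncentrality parameter scales effect size by the design's sample-size factor: δ = d·√n = 0.55 × √37 = 3.3455

δ ≈ 3.346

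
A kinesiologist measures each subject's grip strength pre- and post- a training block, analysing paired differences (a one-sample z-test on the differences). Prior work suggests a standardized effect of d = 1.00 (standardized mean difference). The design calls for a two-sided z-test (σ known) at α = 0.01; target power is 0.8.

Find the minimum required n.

n = 12

Set Φ(δ − 2.576) = 0.8; then δ − 2.576 = Φ⁻¹(0.8) = 0.842, giving δ = 3.417.
(For δ > 0 the lower-tail rejection region contributes negligibly to power, so the one-term inversion is standard.)
δ = d·√n ⇒ n = (δ/d)² = (3.417 / 1.00)² = 11.68.
Rounding up, n = 12.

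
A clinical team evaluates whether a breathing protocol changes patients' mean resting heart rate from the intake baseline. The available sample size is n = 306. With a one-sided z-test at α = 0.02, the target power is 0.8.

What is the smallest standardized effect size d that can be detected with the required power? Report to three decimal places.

d ≈ 0.166

Need Φ(δ − 2.054) = 0.8, so δ = 2.054 + 0.842 = 2.895.
δ = d·√n ⇒ d = δ/√n = 2.895/√306 = 0.1655.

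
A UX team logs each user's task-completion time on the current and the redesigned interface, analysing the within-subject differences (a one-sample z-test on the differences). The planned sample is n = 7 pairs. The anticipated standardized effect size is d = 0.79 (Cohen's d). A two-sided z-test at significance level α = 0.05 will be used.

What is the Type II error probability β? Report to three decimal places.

Noncentrality parameter: δ = d·√n = 0.79 × √7 = 2.0901
Two-sided α = 0.05 → critical value z_{0.025} = 1.960.
Power = Φ(δ − 1.960) + Φ(−δ − 1.960) = Φ(0.130) + Φ(-4.050) = 0.5518 + 0.0000 = 0.5518.
Type II error: β = 1 − power = 1 − 0.5518 = 0.4482.

β ≈ 0.448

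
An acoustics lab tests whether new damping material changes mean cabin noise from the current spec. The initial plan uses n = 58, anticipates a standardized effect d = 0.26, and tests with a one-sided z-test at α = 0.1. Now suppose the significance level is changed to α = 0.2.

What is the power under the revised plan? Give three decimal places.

Power ≈ 0.873

δ = d·√n = 0.26 × √58 = 1.9801 (unchanged). New critical value: z_{0.2} = 0.842.
Revised power = P(Z > 0.842 − δ) = Φ(1.138) = 0.8725.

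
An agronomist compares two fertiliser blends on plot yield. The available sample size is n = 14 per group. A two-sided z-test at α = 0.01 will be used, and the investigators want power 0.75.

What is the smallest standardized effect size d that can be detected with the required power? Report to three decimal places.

Need Φ(δ − 2.576) = 0.75, so δ = 2.576 + 0.674 = 3.250.
(The second rejection-region term Φ(−δ − z_{α/2}) is negligible and dropped.)
δ = d·√(n/2) ⇒ d = δ/√(n/2) = 3.250/√(14/2) = 1.2285.

d ≈ 1.229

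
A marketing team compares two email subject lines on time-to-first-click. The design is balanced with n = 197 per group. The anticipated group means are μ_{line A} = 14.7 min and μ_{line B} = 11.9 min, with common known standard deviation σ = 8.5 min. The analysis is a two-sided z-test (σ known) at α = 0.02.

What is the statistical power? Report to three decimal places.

Standardized effect: d = |μ_{line A} − μ_{line B}| / σ = |14.7 − 11.9| / 8.5 = 0.3294
Noncentrality parameter: λ = d·√(n/2) = 0.3294 × √(197/2) = 3.2693
Two-sided α = 0.02 → critical value z_{0.01} = 2.326.
Power = Φ(λ − 2.326) + Φ(−λ − 2.326) = Φ(0.943) + Φ(-5.596) = 0.8272 + 0.0000 = 0.8272.

Power ≈ 0.827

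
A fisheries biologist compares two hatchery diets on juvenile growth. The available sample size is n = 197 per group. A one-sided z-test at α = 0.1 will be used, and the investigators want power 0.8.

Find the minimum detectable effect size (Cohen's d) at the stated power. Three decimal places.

d ≈ 0.214

Need Φ(δ − 1.282) = 0.8, so δ = 1.282 + 0.842 = 2.123.
δ = d·√(n/2) ⇒ d = δ/√(n/2) = 2.123/√(197/2) = 0.2139.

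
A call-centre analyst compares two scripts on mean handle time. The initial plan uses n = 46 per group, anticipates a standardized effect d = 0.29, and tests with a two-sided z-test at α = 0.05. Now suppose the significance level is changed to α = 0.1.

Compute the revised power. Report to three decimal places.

Power ≈ 0.401

δ = d·√(n/2) = 0.29 × √(46/2) = 1.3908 (unchanged). New critical value: z_{0.05} = 1.645.
Revised power = Φ(δ − 1.645) + Φ(−δ − 1.645) = Φ(-0.254) + Φ(-3.036) = 0.3997 + 0.0012 = 0.4009.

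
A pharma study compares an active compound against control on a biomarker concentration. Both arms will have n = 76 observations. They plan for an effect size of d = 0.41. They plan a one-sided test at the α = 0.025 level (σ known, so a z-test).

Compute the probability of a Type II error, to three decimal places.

β ≈ 0.285

Noncentrality parameter: δ = d·√(n/2) = 0.41 × √(76/2) = 2.5274
One-sided α = 0.025 → critical value z_{0.025} = 1.960.
Power = P(Z > 1.960 − δ) = Φ(0.567) = 0.7148.
Type II error: β = 1 − power = 1 − 0.7148 = 0.2852.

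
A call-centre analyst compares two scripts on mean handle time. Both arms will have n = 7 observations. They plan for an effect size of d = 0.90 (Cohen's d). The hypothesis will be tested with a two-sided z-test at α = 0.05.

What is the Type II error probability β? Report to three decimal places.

β ≈ 0.609

Noncentrality parameter: δ = d·√(n/2) = 0.90 × √(7/2) = 1.6837
Critical value for a two-sided test at α = 0.05: z_{α/2} = 1.960.
Power = Φ(δ − 1.960) + Φ(−δ − 1.960) = Φ(-0.276) + Φ(-3.644) = 0.3912 + 0.0001 = 0.3913.
Type II error: β = 1 − power = 1 − 0.3913 = 0.6087.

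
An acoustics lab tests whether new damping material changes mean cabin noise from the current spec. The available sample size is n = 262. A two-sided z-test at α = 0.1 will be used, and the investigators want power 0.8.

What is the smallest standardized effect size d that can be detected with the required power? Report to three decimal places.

Need Φ(δ − 1.645) = 0.8, so δ = 1.645 + 0.842 = 2.486.
(Lower-tail contribution to power is negligible for δ > 0.)
δ = d·√n ⇒ d = δ/√n = 2.486/√262 = 0.1536.

d ≈ 0.154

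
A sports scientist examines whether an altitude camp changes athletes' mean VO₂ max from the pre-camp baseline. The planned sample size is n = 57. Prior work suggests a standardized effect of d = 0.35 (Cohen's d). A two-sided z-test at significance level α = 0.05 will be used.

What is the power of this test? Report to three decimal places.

Noncentrality parameter: δ = d·√n = 0.35 × √57 = 2.6424
Critical value for a two-sided test at α = 0.05: z_{α/2} = 1.960.
Power = Φ(δ − 1.960) + Φ(−δ − 1.960) = Φ(0.682) + Φ(-4.602) = 0.7525 + 0.0000 = 0.7525.

Power ≈ 0.753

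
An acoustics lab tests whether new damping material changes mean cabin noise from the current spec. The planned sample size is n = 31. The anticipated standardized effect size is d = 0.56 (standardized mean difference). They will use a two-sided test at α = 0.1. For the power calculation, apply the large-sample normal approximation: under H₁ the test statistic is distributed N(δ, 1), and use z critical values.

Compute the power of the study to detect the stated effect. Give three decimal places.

Noncentrality parameter: δ = d·√n = 0.56 × √31 = 3.1179
Critical value for a two-sided test at α = 0.1: z_{α/2} = 1.645.
Power = Φ(δ − 1.645) + Φ(−δ − 1.645) = Φ(1.473) + Φ(-4.763) = 0.9296 + 0.0000 = 0.9296.

Power ≈ 0.930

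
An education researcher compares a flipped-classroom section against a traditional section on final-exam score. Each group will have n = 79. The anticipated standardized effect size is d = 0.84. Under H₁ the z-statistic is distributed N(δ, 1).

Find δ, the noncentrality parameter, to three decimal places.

δ ≈ 5.279

δ = d·√(n/2) = 0.84 × √(79/2) = 5.2793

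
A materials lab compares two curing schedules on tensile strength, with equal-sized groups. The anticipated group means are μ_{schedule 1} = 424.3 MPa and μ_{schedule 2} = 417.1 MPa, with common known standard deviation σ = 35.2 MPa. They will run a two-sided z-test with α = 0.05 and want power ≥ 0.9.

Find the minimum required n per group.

n = 503 per group

Standardized effect: d = |μ_{schedule 1} − μ_{schedule 2}| / σ = |424.3 − 417.1| / 35.2 = 0.2045
For power 0.9 need Φ(δ − z_{0.025}) = 0.9, so δ = z_{0.025} + z_{0.10} = 1.960 + 1.282 = 3.242.
(Ignoring the negligible lower-tail rejection probability gives the usual closed-form inversion.)
δ = d·√(n/2) ⇒ n = 2(δ/d)² = 2 × (3.242 / 0.2045)² = 502.28.
Rounding up, n = 503 per group.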